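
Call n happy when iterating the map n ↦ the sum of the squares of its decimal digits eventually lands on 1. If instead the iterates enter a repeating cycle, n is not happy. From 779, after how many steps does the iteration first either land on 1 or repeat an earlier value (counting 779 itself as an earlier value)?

779 → 179
179 → 131
131 → 11
11 → 2
2 → 4
4 → 16
16 → 37
37 → 58
58 → 89
89 → 145
145 → 42
42 → 20
20 → 4  — 4 repeats.
That took 13 steps.

13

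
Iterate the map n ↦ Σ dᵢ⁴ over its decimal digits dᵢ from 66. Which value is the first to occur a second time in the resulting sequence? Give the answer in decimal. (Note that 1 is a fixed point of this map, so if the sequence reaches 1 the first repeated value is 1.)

66 → 6⁴ + 6⁴ = 2592
2592 → 2⁴ + 5⁴ + 9⁴ + 2⁴ = 7218
7218 → 7⁴ + 2⁴ + 1⁴ + 8⁴ = 6514
6514 → 6⁴ + 5⁴ + 1⁴ + 4⁴ = 2178
2178 → 2⁴ + 1⁴ + 7⁴ + 8⁴ = 6514  — 6514 already appeared earlier.

6514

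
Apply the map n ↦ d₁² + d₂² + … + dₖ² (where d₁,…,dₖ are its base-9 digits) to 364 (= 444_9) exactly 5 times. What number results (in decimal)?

74

364 = (4,4,4)_9 → 4² + 4² + 4² = 48
48 = (5,3)_9 → 5² + 3² = 34
34 = (3,7)_9 → 3² + 7² = 58
58 = (6,4)_9 → 6² + 4² = 52
52 = (5,7)_9 → 5² + 7² = 74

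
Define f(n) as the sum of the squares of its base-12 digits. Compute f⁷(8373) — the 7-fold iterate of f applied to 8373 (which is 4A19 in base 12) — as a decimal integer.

164

8373 = (4,10,1,9)_12 → 198
198 = (1,4,6)_12 → 53
53 = (4,5)_12 → 41
41 = (3,5)_12 → 34
34 = (2,10)_12 → 104
104 = (8,8)_12 → 128
128 = (10,8)_12 → 164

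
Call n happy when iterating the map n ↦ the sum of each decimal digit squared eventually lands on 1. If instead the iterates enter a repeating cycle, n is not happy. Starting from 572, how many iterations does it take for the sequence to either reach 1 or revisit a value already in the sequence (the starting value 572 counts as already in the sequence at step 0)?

13

572 → 78
78 → 113
113 → 11
11 → 2
2 → 4
4 → 16
16 → 37
37 → 58
58 → 89
89 → 145
145 → 42
42 → 20
20 → 4  — 4 repeats.
That took 13 steps.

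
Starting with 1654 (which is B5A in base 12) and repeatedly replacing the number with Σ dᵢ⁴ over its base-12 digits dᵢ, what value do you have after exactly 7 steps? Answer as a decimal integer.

1654 = (11,5,10)_12 → 11⁴ + 5⁴ + 10⁴ = 14641 + 625 + 10000 = 25266
25266 = (1,2,7,5,6)_12 → 1⁴ + 2⁴ + 7⁴ + 5⁴ + 6⁴ = 1 + 16 + 2401 + 625 + 1296 = 4339
4339 = (2,6,1,7)_12 → 2⁴ + 6⁴ + 1⁴ + 7⁴ = 16 + 1296 + 1 + 2401 = 3714
3714 = (2,1,9,6)_12 → 2⁴ + 1⁴ + 9⁴ + 6⁴ = 16 + 1 + 6561 + 1296 = 7874
7874 = (4,6,8,2)_12 → 4⁴ + 6⁴ + 8⁴ + 2⁴ = 256 + 1296 + 4096 + 16 = 5664
5664 = (3,3,4,0)_12 → 3⁴ + 3⁴ + 4⁴ + 0⁴ = 81 + 81 + 256 + 0 = 418
418 = (2,10,10)_12 → 2⁴ + 10⁴ + 10⁴ = 16 + 10000 + 10000 = 20016

20016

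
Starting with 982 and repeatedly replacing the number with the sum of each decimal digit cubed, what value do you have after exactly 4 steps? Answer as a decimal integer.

133

982 → 9³ + 8³ + 2³ = 1249
1249 → 1³ + 2³ + 4³ + 9³ = 802
802 → 8³ + 0³ + 2³ = 520
520 → 5³ + 2³ + 0³ = 133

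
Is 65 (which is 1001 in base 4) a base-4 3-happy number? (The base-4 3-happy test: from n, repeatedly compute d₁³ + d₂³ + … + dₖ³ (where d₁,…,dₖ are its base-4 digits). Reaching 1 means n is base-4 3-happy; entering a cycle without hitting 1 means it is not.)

not base-4 3-happy

65 = (1,0,0,1)_4 → 1³ + 0³ + 0³ + 1³ = 1 + 0 + 0 + 1 = 2
2 = (2)_4 → 2³ = 8
8 = (2,0)_4 → 2³ + 0³ = 8 + 0 = 8  — 8 already seen; the sequence cycles without reaching 1.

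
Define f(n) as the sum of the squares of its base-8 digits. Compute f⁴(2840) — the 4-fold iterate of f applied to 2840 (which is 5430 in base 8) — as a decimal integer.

10

2840 = (5,4,3,0)_8 → 5² + 4² + 3² + 0² = 25 + 16 + 9 + 0 = 50
50 = (6,2)_8 → 6² + 2² = 36 + 4 = 40
40 = (5,0)_8 → 5² + 0² = 25 + 0 = 25
25 = (3,1)_8 → 3² + 1² = 9 + 1 = 10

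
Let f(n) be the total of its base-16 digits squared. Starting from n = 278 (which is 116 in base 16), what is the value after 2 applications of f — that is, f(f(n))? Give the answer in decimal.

278 = (1,1,6)_16 → 1² + 1² + 6² = 1 + 1 + 36 = 38
38 = (2,6)_16 → 2² + 6² = 4 + 36 = 40

40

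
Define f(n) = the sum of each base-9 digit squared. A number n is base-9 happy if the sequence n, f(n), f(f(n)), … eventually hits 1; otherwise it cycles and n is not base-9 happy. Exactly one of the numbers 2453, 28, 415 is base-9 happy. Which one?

415

2453: 2453 → 47 → 29 → 13 → 17 → 65 → 53 → 89 → 65  — repeats 65 (not base-9 happy)
28: 28 → 10 → 2 → 4 → 16 → 50 → 50  — repeats 50 (not base-9 happy)
415: 415 → 27 → 9 → 1  — reaches 1 (base-9 happy)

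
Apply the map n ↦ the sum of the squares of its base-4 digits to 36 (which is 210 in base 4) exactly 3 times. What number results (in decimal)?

36 = (2,1,0)_4 → 5
5 = (1,1)_4 → 2
2 = (2)_4 → 4

4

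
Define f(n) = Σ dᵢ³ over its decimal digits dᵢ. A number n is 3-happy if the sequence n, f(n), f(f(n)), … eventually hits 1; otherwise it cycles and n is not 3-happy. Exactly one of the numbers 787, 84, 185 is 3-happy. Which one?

787: 787 → 1198 → 1243 → 100 → 1  — reaches 1 (3-happy)
84: 84 → 576 → 684 → 792 → 1080 → 513 → 153 → 153  — repeats 153 (not 3-happy)
185: 185 → 638 → 755 → 593 → 881 → 1025 → 134 → 92 → 737 → 713 → 371 → 371  — repeats 371 (not 3-happy)

787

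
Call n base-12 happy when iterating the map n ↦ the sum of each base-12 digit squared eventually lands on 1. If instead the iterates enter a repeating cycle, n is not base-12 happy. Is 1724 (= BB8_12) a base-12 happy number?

1724 = (11,11,8)_12 → 11² + 11² + 8² = 306
306 = (2,1,6)_12 → 2² + 1² + 6² = 41
41 = (3,5)_12 → 3² + 5² = 34
34 = (2,10)_12 → 2² + 10² = 104
104 = (8,8)_12 → 8² + 8² = 128
128 = (10,8)_12 → 10² + 8² = 164
164 = (1,1,8)_12 → 1² + 1² + 8² = 66
66 = (5,6)_12 → 5² + 6² = 61
61 = (5,1)_12 → 5² + 1² = 26
26 = (2,2)_12 → 2² + 2² = 8
8 = (8)_12 → 8² = 64
64 = (5,4)_12 → 5² + 4² = 41  — 41 already seen; the sequence cycles without reaching 1.

not base-12 happy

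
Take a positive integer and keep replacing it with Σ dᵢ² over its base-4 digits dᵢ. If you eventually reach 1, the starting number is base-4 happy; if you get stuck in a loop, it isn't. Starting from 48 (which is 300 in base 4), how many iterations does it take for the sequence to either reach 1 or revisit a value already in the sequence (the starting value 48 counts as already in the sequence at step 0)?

48 = (3,0,0)_4 → 9
9 = (2,1)_4 → 5
5 = (1,1)_4 → 2
2 = (2)_4 → 4
4 = (1,0)_4 → 1  — reached 1.
That took 5 steps.

5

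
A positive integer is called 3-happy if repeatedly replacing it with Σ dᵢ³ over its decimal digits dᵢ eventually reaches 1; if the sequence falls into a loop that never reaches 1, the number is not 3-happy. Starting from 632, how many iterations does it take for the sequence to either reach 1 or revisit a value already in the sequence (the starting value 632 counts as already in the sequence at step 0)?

632 → 6³ + 3³ + 2³ = 216 + 27 + 8 = 251
251 → 2³ + 5³ + 1³ = 8 + 125 + 1 = 134
134 → 1³ + 3³ + 4³ = 1 + 27 + 64 = 92
92 → 9³ + 2³ = 729 + 8 = 737
737 → 7³ + 3³ + 7³ = 343 + 27 + 343 = 713
713 → 7³ + 1³ + 3³ = 343 + 1 + 27 = 371
371 → 3³ + 7³ + 1³ = 27 + 343 + 1 = 371  — 371 repeats.
That took 7 steps.

7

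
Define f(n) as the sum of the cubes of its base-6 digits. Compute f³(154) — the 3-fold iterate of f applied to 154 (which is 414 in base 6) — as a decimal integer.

36

154 = (4,1,4)_6 → 4³ + 1³ + 4³ = 129
129 = (3,3,3)_6 → 3³ + 3³ + 3³ = 81
81 = (2,1,3)_6 → 2³ + 1³ + 3³ = 36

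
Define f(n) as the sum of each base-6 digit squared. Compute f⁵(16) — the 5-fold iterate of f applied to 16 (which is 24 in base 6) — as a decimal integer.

16 = (2,4)_6 → 2² + 4² = 20
20 = (3,2)_6 → 3² + 2² = 13
13 = (2,1)_6 → 2² + 1² = 5
5 = (5)_6 → 5² = 25
25 = (4,1)_6 → 4² + 1² = 17

17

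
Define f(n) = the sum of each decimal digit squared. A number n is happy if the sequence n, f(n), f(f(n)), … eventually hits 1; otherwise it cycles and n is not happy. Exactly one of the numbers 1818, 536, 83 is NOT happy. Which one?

1818: 1818 → 130 → 10 → 1  — reaches 1 (happy)
536: 536 → 70 → 49 → 97 → 130 → 10 → 1  — reaches 1 (happy)
83: 83 → 73 → 58 → 89 → 145 → 42 → 20 → 4 → 16 → 37 → 58  — repeats 58 (not happy)

83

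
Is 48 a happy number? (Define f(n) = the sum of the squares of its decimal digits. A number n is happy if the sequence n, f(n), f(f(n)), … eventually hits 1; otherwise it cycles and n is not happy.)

not happy

48 → 4² + 8² = 80
80 → 8² + 0² = 64
64 → 6² + 4² = 52
52 → 5² + 2² = 29
29 → 2² + 9² = 85
85 → 8² + 5² = 89
89 → 8² + 9² = 145
145 → 1² + 4² + 5² = 42
42 → 4² + 2² = 20
20 → 2² + 0² = 4
4 → 4² = 16
16 → 1² + 6² = 37
37 → 3² + 7² = 58
58 → 5² + 8² = 89  — 89 already seen; the sequence cycles without reaching 1.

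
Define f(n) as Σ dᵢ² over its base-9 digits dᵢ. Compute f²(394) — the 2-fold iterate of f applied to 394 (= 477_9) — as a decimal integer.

394 = (4,7,7)_9 → 4² + 7² + 7² = 114
114 = (1,3,6)_9 → 1² + 3² + 6² = 46

46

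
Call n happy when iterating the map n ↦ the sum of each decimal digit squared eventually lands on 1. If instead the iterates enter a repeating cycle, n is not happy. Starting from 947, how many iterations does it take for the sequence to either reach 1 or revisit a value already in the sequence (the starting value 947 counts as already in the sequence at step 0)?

15

947 → 9² + 4² + 7² = 146
146 → 1² + 4² + 6² = 53
53 → 5² + 3² = 34
34 → 3² + 4² = 25
25 → 2² + 5² = 29
29 → 2² + 9² = 85
85 → 8² + 5² = 89
89 → 8² + 9² = 145
145 → 1² + 4² + 5² = 42
42 → 4² + 2² = 20
20 → 2² + 0² = 4
4 → 4² = 16
16 → 1² + 6² = 37
37 → 3² + 7² = 58
58 → 5² + 8² = 89  — 89 repeats.
That took 15 steps.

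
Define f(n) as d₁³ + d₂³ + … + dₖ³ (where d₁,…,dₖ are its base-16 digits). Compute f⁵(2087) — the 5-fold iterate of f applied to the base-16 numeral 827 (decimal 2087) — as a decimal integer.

2729

2087 = (8,2,7)_16 → 8³ + 2³ + 7³ = 512 + 8 + 343 = 863
863 = (3,5,15)_16 → 3³ + 5³ + 15³ = 27 + 125 + 3375 = 3527
3527 = (13,12,7)_16 → 13³ + 12³ + 7³ = 2197 + 1728 + 343 = 4268
4268 = (1,0,10,12)_16 → 1³ + 0³ + 10³ + 12³ = 1 + 0 + 1000 + 1728 = 2729
2729 = (10,10,9)_16 → 10³ + 10³ + 9³ = 1000 + 1000 + 729 = 2729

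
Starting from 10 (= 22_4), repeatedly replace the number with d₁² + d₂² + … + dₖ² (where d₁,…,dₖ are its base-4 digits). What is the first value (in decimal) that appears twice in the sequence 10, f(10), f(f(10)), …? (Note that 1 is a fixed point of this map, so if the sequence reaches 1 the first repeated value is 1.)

1

10 = (2,2)_4 → 2² + 2² = 4 + 4 = 8
8 = (2,0)_4 → 2² + 0² = 4 + 0 = 4
4 = (1,0)_4 → 1² + 0² = 1 + 0 = 1  — reached the fixed point 1.
1 → 1, so 1 is the first repeated value.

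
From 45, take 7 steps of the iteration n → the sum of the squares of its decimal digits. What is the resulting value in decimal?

89

45 → 4² + 5² = 41
41 → 4² + 1² = 17
17 → 1² + 7² = 50
50 → 5² + 0² = 25
25 → 2² + 5² = 29
29 → 2² + 9² = 85
85 → 8² + 5² = 89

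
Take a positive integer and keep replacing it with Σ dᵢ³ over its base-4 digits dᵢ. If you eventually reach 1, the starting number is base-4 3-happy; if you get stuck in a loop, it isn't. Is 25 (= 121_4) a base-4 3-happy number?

base-4 3-happy

25 = (1,2,1)_4 → 1³ + 2³ + 1³ = 1 + 8 + 1 = 10
10 = (2,2)_4 → 2³ + 2³ = 8 + 8 = 16
16 = (1,0,0)_4 → 1³ + 0³ + 0³ = 1 + 0 + 0 = 1  — reached 1.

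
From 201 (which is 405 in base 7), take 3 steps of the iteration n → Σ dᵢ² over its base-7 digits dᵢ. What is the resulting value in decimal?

27

201 = (4,0,5)_7 → 41
41 = (5,6)_7 → 61
61 = (1,1,5)_7 → 27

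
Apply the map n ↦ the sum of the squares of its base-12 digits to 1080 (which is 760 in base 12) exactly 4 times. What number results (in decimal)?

1080 = (7,6,0)_12 → 7² + 6² + 0² = 49 + 36 + 0 = 85
85 = (7,1)_12 → 7² + 1² = 49 + 1 = 50
50 = (4,2)_12 → 4² + 2² = 16 + 4 = 20
20 = (1,8)_12 → 1² + 8² = 1 + 64 = 65

65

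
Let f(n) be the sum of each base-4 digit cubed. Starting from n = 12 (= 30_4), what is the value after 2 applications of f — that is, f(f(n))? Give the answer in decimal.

36

12 = (3,0)_4 → 3³ + 0³ = 27 + 0 = 27
27 = (1,2,3)_4 → 1³ + 2³ + 3³ = 1 + 8 + 27 = 36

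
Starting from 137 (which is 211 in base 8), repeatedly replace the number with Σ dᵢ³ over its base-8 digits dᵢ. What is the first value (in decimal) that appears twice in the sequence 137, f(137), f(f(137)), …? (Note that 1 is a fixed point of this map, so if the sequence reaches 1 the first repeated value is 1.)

1

137 = (2,1,1)_8 → 2³ + 1³ + 1³ = 8 + 1 + 1 = 10
10 = (1,2)_8 → 1³ + 2³ = 1 + 8 = 9
9 = (1,1)_8 → 1³ + 1³ = 1 + 1 = 2
2 = (2)_8 → 2³ = 8
8 = (1,0)_8 → 1³ + 0³ = 1 + 0 = 1  — reached the fixed point 1.
1 → 1, so 1 is the first repeated value.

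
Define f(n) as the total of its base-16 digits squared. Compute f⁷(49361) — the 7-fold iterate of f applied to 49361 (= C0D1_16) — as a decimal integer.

4

49361 = (12,0,13,1)_16 → 12² + 0² + 13² + 1² = 144 + 0 + 169 + 1 = 314
314 = (1,3,10)_16 → 1² + 3² + 10² = 1 + 9 + 100 = 110
110 = (6,14)_16 → 6² + 14² = 36 + 196 = 232
232 = (14,8)_16 → 14² + 8² = 196 + 64 = 260
260 = (1,0,4)_16 → 1² + 0² + 4² = 1 + 0 + 16 = 17
17 = (1,1)_16 → 1² + 1² = 1 + 1 = 2
2 = (2)_16 → 2² = 4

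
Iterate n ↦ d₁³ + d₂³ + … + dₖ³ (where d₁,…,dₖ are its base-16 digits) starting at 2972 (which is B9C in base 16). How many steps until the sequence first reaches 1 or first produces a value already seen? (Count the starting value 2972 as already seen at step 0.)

2972 = (11,9,12)_16 → 11³ + 9³ + 12³ = 3788
3788 = (14,12,12)_16 → 14³ + 12³ + 12³ = 6200
6200 = (1,8,3,8)_16 → 1³ + 8³ + 3³ + 8³ = 1052
1052 = (4,1,12)_16 → 4³ + 1³ + 12³ = 1793
1793 = (7,0,1)_16 → 7³ + 0³ + 1³ = 344
344 = (1,5,8)_16 → 1³ + 5³ + 8³ = 638
638 = (2,7,14)_16 → 2³ + 7³ + 14³ = 3095
3095 = (12,1,7)_16 → 12³ + 1³ + 7³ = 2072
2072 = (8,1,8)_16 → 8³ + 1³ + 8³ = 1025
1025 = (4,0,1)_16 → 4³ + 0³ + 1³ = 65
65 = (4,1)_16 → 4³ + 1³ = 65  — 65 repeats.
That took 11 steps.

11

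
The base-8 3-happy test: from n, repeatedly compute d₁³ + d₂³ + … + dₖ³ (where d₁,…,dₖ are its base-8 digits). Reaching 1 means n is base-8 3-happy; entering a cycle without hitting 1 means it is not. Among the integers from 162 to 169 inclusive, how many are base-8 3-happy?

3

162: 162 → 80 → 9 → 2 → 8 → 1  (reaches 1)
163: 163 → 99 → 92 → 92  (repeats 92)
164: 164 → 136 → 9 → 2 → 8 → 1  (reaches 1)
165: 165 → 197 → 152 → 35 → 91 → 55 → 559 → 469 → 476 → 434 → 440 → 559  (repeats 559)
166: 166 → 288 → 128 → 8 → 1  (reaches 1)
167: 167 → 415 → 586 → 11 → 28 → 91 → 55 → 559 → 469 → 476 → 434 → 440 → 559  (repeats 559)
168: 168 → 133 → 133  (repeats 133)
169: 169 → 134 → 224 → 91 → 55 → 559 → 469 → 476 → 434 → 440 → 559  (repeats 559)
base-8 3-happy: 162, 164, 166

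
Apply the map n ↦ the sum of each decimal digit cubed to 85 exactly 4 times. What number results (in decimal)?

664

85 → 8³ + 5³ = 512 + 125 = 637
637 → 6³ + 3³ + 7³ = 216 + 27 + 343 = 586
586 → 5³ + 8³ + 6³ = 125 + 512 + 216 = 853
853 → 8³ + 5³ + 3³ = 512 + 125 + 27 = 664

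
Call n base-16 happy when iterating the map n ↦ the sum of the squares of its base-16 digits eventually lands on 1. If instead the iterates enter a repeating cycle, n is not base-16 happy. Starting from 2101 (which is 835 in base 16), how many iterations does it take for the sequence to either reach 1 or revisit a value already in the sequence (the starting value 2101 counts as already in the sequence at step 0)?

2101 = (8,3,5)_16 → 98
98 = (6,2)_16 → 40
40 = (2,8)_16 → 68
68 = (4,4)_16 → 32
32 = (2,0)_16 → 4
4 = (4)_16 → 16
16 = (1,0)_16 → 1  — reached 1.
That took 7 steps.

7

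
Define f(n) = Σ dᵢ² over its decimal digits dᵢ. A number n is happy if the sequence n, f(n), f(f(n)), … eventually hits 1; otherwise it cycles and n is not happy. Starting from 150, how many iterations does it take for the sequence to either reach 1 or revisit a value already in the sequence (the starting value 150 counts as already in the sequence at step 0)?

150 → 1² + 5² + 0² = 26
26 → 2² + 6² = 40
40 → 4² + 0² = 16
16 → 1² + 6² = 37
37 → 3² + 7² = 58
58 → 5² + 8² = 89
89 → 8² + 9² = 145
145 → 1² + 4² + 5² = 42
42 → 4² + 2² = 20
20 → 2² + 0² = 4
4 → 4² = 16  — 16 repeats.
That took 11 steps.

11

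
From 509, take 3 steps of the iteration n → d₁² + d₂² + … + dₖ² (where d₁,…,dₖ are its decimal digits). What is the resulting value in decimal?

58

509 → 5² + 0² + 9² = 25 + 0 + 81 = 106
106 → 1² + 0² + 6² = 1 + 0 + 36 = 37
37 → 3² + 7² = 9 + 49 = 58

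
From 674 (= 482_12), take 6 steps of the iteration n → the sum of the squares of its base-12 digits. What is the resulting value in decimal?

674 = (4,8,2)_12 → 84
84 = (7,0)_12 → 49
49 = (4,1)_12 → 17
17 = (1,5)_12 → 26
26 = (2,2)_12 → 8
8 = (8)_12 → 64

64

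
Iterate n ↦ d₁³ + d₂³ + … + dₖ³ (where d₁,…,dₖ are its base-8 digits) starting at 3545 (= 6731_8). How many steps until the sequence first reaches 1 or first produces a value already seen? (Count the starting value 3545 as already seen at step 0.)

3545 = (6,7,3,1)_8 → 6³ + 7³ + 3³ + 1³ = 587
587 = (1,1,1,3)_8 → 1³ + 1³ + 1³ + 3³ = 30
30 = (3,6)_8 → 3³ + 6³ = 243
243 = (3,6,3)_8 → 3³ + 6³ + 3³ = 270
270 = (4,1,6)_8 → 4³ + 1³ + 6³ = 281
281 = (4,3,1)_8 → 4³ + 3³ + 1³ = 92
92 = (1,3,4)_8 → 1³ + 3³ + 4³ = 92  — 92 repeats.
That took 7 steps.

7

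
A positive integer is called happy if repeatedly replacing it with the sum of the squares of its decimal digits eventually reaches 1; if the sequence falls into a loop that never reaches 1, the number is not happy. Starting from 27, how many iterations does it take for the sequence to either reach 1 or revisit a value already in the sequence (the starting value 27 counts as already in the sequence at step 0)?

27 → 53
53 → 34
34 → 25
25 → 29
29 → 85
85 → 89
89 → 145
145 → 42
42 → 20
20 → 4
4 → 16
16 → 37
37 → 58
58 → 89  — 89 repeats.
That took 14 steps.

14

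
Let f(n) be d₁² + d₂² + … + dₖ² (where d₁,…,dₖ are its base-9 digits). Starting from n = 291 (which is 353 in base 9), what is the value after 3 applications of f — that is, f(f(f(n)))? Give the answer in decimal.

291 = (3,5,3)_9 → 3² + 5² + 3² = 9 + 25 + 9 = 43
43 = (4,7)_9 → 4² + 7² = 16 + 49 = 65
65 = (7,2)_9 → 7² + 2² = 49 + 4 = 53

53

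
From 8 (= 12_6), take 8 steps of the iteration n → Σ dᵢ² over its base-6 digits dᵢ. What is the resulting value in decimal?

13

8 = (1,2)_6 → 1² + 2² = 5
5 = (5)_6 → 5² = 25
25 = (4,1)_6 → 4² + 1² = 17
17 = (2,5)_6 → 2² + 5² = 29
29 = (4,5)_6 → 4² + 5² = 41
41 = (1,0,5)_6 → 1² + 0² + 5² = 26
26 = (4,2)_6 → 4² + 2² = 20
20 = (3,2)_6 → 3² + 2² = 13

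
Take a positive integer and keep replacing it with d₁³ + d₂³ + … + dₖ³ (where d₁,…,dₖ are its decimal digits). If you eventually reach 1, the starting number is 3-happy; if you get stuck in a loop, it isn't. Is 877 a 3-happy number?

3-happy

877 → 8³ + 7³ + 7³ = 512 + 343 + 343 = 1198
1198 → 1³ + 1³ + 9³ + 8³ = 1 + 1 + 729 + 512 = 1243
1243 → 1³ + 2³ + 4³ + 3³ = 1 + 8 + 64 + 27 = 100
100 → 1³ + 0³ + 0³ = 1 + 0 + 0 = 1  — reached 1.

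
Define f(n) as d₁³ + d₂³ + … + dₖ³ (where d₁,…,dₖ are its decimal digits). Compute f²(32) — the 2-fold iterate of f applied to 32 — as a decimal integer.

152

32 → 3³ + 2³ = 35
35 → 3³ + 5³ = 152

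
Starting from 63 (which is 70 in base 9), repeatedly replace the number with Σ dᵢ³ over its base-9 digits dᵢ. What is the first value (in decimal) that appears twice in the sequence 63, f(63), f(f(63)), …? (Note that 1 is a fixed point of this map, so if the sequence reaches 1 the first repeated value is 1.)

63 = (7,0)_9 → 7³ + 0³ = 343
343 = (4,2,1)_9 → 4³ + 2³ + 1³ = 73
73 = (8,1)_9 → 8³ + 1³ = 513
513 = (6,3,0)_9 → 6³ + 3³ + 0³ = 243
243 = (3,0,0)_9 → 3³ + 0³ + 0³ = 27
27 = (3,0)_9 → 3³ + 0³ = 27  — 27 already appeared earlier.

27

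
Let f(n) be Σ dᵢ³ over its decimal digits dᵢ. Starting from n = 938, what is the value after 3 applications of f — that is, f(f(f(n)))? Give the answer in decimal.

938 → 9³ + 3³ + 8³ = 729 + 27 + 512 = 1268
1268 → 1³ + 2³ + 6³ + 8³ = 1 + 8 + 216 + 512 = 737
737 → 7³ + 3³ + 7³ = 343 + 27 + 343 = 713

713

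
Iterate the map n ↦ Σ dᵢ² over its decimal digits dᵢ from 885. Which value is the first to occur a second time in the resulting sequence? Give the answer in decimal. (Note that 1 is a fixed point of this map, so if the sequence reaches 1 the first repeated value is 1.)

89

885 → 8² + 8² + 5² = 153
153 → 1² + 5² + 3² = 35
35 → 3² + 5² = 34
34 → 3² + 4² = 25
25 → 2² + 5² = 29
29 → 2² + 9² = 85
85 → 8² + 5² = 89
89 → 8² + 9² = 145
145 → 1² + 4² + 5² = 42
42 → 4² + 2² = 20
20 → 2² + 0² = 4
4 → 4² = 16
16 → 1² + 6² = 37
37 → 3² + 7² = 58
58 → 5² + 8² = 89  — 89 already appeared earlier.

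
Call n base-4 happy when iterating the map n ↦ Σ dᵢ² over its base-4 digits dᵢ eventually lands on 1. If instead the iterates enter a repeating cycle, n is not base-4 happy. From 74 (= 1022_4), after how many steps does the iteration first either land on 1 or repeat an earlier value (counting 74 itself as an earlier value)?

5

74 = (1,0,2,2)_4 → 1² + 0² + 2² + 2² = 9
9 = (2,1)_4 → 2² + 1² = 5
5 = (1,1)_4 → 1² + 1² = 2
2 = (2)_4 → 2² = 4
4 = (1,0)_4 → 1² + 0² = 1  — reached 1.
That took 5 steps.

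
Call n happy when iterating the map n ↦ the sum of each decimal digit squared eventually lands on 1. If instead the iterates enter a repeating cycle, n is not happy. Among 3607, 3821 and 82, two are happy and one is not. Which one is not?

3821

3607: 3607 → 94 → 97 → 130 → 10 → 1  — reaches 1 (happy)
3821: 3821 → 78 → 113 → 11 → 2 → 4 → 16 → 37 → 58 → 89 → 145 → 42 → 20 → 4  — repeats 4 (not happy)
82: 82 → 68 → 100 → 1  — reaches 1 (happy)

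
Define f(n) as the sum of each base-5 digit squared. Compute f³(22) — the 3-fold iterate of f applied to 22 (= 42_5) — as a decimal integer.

22 = (4,2)_5 → 4² + 2² = 20
20 = (4,0)_5 → 4² + 0² = 16
16 = (3,1)_5 → 3² + 1² = 10

10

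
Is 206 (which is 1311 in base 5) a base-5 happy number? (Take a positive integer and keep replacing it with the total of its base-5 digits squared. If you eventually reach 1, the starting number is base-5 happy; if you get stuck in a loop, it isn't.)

not base-5 happy

206 = (1,3,1,1)_5 → 12
12 = (2,2)_5 → 8
8 = (1,3)_5 → 10
10 = (2,0)_5 → 4
4 = (4)_5 → 16
16 = (3,1)_5 → 10  — 10 already seen; the sequence cycles without reaching 1.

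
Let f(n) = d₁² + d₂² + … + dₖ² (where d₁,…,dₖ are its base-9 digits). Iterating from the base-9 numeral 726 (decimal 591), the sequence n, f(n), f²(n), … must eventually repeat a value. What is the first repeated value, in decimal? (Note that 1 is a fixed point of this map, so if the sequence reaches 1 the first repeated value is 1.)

89

591 = (7,2,6)_9 → 7² + 2² + 6² = 89
89 = (1,0,8)_9 → 1² + 0² + 8² = 65
65 = (7,2)_9 → 7² + 2² = 53
53 = (5,8)_9 → 5² + 8² = 89  — 89 already appeared earlier.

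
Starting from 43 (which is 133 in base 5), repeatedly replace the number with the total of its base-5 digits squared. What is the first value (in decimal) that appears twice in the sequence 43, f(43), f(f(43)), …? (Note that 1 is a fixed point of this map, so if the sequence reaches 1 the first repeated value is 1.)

43 = (1,3,3)_5 → 1² + 3² + 3² = 1 + 9 + 9 = 19
19 = (3,4)_5 → 3² + 4² = 9 + 16 = 25
25 = (1,0,0)_5 → 1² + 0² + 0² = 1 + 0 + 0 = 1  — reached the fixed point 1.
1 → 1, so 1 is the first repeated value.

1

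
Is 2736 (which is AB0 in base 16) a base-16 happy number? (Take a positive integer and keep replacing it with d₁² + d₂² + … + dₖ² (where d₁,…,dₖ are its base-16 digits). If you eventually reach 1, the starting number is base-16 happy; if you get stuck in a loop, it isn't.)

not base-16 happy

2736 = (10,11,0)_16 → 221
221 = (13,13)_16 → 338
338 = (1,5,2)_16 → 30
30 = (1,14)_16 → 197
197 = (12,5)_16 → 169
169 = (10,9)_16 → 181
181 = (11,5)_16 → 146
146 = (9,2)_16 → 85
85 = (5,5)_16 → 50
50 = (3,2)_16 → 13
13 = (13)_16 → 169  — 169 already seen; the sequence cycles without reaching 1.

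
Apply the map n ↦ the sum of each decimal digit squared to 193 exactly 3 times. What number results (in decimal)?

193 → 1² + 9² + 3² = 1 + 81 + 9 = 91
91 → 9² + 1² = 81 + 1 = 82
82 → 8² + 2² = 64 + 4 = 68

68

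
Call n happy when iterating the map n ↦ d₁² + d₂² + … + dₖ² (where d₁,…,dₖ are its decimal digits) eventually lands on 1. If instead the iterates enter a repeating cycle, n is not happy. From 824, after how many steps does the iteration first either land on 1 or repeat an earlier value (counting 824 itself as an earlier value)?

824 → 84
84 → 80
80 → 64
64 → 52
52 → 29
29 → 85
85 → 89
89 → 145
145 → 42
42 → 20
20 → 4
4 → 16
16 → 37
37 → 58
58 → 89  — 89 repeats.
That took 15 steps.

15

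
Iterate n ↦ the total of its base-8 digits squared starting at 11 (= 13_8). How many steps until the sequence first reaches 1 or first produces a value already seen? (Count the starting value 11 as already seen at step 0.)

11 = (1,3)_8 → 1² + 3² = 1 + 9 = 10
10 = (1,2)_8 → 1² + 2² = 1 + 4 = 5
5 = (5)_8 → 5² = 25
25 = (3,1)_8 → 3² + 1² = 9 + 1 = 10  — 10 repeats.
That took 4 steps.

4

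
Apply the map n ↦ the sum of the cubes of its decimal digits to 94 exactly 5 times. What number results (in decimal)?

1459

94 → 9³ + 4³ = 793
793 → 7³ + 9³ + 3³ = 1099
1099 → 1³ + 0³ + 9³ + 9³ = 1459
1459 → 1³ + 4³ + 5³ + 9³ = 919
919 → 9³ + 1³ + 9³ = 1459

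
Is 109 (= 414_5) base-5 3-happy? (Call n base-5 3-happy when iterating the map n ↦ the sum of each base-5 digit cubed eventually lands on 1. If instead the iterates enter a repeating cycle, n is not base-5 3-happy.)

not base-5 3-happy

109 = (4,1,4)_5 → 129
129 = (1,0,0,4)_5 → 65
65 = (2,3,0)_5 → 35
35 = (1,2,0)_5 → 9
9 = (1,4)_5 → 65  — 65 already seen; the sequence cycles without reaching 1.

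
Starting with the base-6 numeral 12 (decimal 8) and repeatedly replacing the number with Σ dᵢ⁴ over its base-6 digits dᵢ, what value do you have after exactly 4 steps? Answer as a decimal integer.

8 = (1,2)_6 → 1⁴ + 2⁴ = 17
17 = (2,5)_6 → 2⁴ + 5⁴ = 641
641 = (2,5,4,5)_6 → 2⁴ + 5⁴ + 4⁴ + 5⁴ = 1522
1522 = (1,1,0,1,4)_6 → 1⁴ + 1⁴ + 0⁴ + 1⁴ + 4⁴ = 259

259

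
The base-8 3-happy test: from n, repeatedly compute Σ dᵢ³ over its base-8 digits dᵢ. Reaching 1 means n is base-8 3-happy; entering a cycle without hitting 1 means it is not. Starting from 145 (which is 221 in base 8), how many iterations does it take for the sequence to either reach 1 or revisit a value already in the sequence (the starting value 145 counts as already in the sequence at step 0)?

145 = (2,2,1)_8 → 2³ + 2³ + 1³ = 17
17 = (2,1)_8 → 2³ + 1³ = 9
9 = (1,1)_8 → 1³ + 1³ = 2
2 = (2)_8 → 2³ = 8
8 = (1,0)_8 → 1³ + 0³ = 1  — reached 1.
That took 5 steps.

5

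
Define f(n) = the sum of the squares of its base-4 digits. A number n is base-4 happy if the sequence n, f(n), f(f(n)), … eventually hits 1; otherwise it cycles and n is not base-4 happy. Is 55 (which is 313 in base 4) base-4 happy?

55 = (3,1,3)_4 → 3² + 1² + 3² = 19
19 = (1,0,3)_4 → 1² + 0² + 3² = 10
10 = (2,2)_4 → 2² + 2² = 8
8 = (2,0)_4 → 2² + 0² = 4
4 = (1,0)_4 → 1² + 0² = 1  — reached 1.

base-4 happy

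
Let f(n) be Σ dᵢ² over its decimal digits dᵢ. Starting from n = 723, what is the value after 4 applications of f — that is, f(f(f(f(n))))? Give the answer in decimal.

37

723 → 7² + 2² + 3² = 49 + 4 + 9 = 62
62 → 6² + 2² = 36 + 4 = 40
40 → 4² + 0² = 16 + 0 = 16
16 → 1² + 6² = 1 + 36 = 37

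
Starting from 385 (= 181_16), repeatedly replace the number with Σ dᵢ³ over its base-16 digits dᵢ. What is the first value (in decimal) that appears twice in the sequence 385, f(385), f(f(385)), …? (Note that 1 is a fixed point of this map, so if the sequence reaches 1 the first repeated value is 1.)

1

385 = (1,8,1)_16 → 1³ + 8³ + 1³ = 1 + 512 + 1 = 514
514 = (2,0,2)_16 → 2³ + 0³ + 2³ = 8 + 0 + 8 = 16
16 = (1,0)_16 → 1³ + 0³ = 1 + 0 = 1  — reached the fixed point 1.
1 → 1, so 1 is the first repeated value.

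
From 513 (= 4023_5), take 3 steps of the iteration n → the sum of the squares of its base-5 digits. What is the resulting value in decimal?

13

513 = (4,0,2,3)_5 → 4² + 0² + 2² + 3² = 29
29 = (1,0,4)_5 → 1² + 0² + 4² = 17
17 = (3,2)_5 → 3² + 2² = 13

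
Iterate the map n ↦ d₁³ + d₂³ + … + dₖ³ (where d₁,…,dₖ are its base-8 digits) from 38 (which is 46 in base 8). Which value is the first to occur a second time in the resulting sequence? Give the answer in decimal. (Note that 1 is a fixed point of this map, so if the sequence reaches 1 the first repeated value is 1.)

559

38 = (4,6)_8 → 4³ + 6³ = 280
280 = (4,3,0)_8 → 4³ + 3³ + 0³ = 91
91 = (1,3,3)_8 → 1³ + 3³ + 3³ = 55
55 = (6,7)_8 → 6³ + 7³ = 559
559 = (1,0,5,7)_8 → 1³ + 0³ + 5³ + 7³ = 469
469 = (7,2,5)_8 → 7³ + 2³ + 5³ = 476
476 = (7,3,4)_8 → 7³ + 3³ + 4³ = 434
434 = (6,6,2)_8 → 6³ + 6³ + 2³ = 440
440 = (6,7,0)_8 → 6³ + 7³ + 0³ = 559  — 559 already appeared earlier.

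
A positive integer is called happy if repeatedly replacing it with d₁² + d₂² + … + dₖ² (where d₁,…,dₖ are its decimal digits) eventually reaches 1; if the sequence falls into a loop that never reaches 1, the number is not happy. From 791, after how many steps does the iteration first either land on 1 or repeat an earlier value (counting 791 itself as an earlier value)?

791 → 7² + 9² + 1² = 131
131 → 1² + 3² + 1² = 11
11 → 1² + 1² = 2
2 → 2² = 4
4 → 4² = 16
16 → 1² + 6² = 37
37 → 3² + 7² = 58
58 → 5² + 8² = 89
89 → 8² + 9² = 145
145 → 1² + 4² + 5² = 42
42 → 4² + 2² = 20
20 → 2² + 0² = 4  — 4 repeats.
That took 12 steps.

12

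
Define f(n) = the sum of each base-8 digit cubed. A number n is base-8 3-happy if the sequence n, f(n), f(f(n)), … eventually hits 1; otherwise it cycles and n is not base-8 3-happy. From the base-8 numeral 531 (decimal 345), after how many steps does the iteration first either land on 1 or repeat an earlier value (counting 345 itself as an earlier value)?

345 = (5,3,1)_8 → 153
153 = (2,3,1)_8 → 36
36 = (4,4)_8 → 128
128 = (2,0,0)_8 → 8
8 = (1,0)_8 → 1  — reached 1.
That took 5 steps.

5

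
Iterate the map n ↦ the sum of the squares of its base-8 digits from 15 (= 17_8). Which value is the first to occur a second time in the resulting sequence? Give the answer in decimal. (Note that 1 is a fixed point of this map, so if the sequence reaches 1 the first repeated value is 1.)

15 = (1,7)_8 → 50
50 = (6,2)_8 → 40
40 = (5,0)_8 → 25
25 = (3,1)_8 → 10
10 = (1,2)_8 → 5
5 = (5)_8 → 25  — 25 already appeared earlier.

25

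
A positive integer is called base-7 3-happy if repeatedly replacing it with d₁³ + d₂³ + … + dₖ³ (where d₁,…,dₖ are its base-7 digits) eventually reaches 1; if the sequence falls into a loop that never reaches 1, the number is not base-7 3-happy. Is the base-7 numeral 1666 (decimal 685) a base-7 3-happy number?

base-7 3-happy

685 = (1,6,6,6)_7 → 649
649 = (1,6,1,5)_7 → 343
343 = (1,0,0,0)_7 → 1  — reached 1.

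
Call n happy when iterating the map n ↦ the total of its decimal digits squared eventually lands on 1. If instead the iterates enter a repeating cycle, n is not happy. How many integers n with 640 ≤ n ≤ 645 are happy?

1

640: 640 → 52 → 29 → 85 → 89 → 145 → 42 → 20 → 4 → 16 → 37 → 58 → 89  — not happy
641: 641 → 53 → 34 → 25 → 29 → 85 → 89 → 145 → 42 → 20 → 4 → 16 → 37 → 58 → 89  — not happy
642: 642 → 56 → 61 → 37 → 58 → 89 → 145 → 42 → 20 → 4 → 16 → 37  — not happy
643: 643 → 61 → 37 → 58 → 89 → 145 → 42 → 20 → 4 → 16 → 37  — not happy
644: 644 → 68 → 100 → 1  — happy
645: 645 → 77 → 98 → 145 → 42 → 20 → 4 → 16 → 37 → 58 → 89 → 145  — not happy
happy: 644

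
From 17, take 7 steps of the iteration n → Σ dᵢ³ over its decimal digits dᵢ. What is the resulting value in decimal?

713

17 → 1³ + 7³ = 344
344 → 3³ + 4³ + 4³ = 155
155 → 1³ + 5³ + 5³ = 251
251 → 2³ + 5³ + 1³ = 134
134 → 1³ + 3³ + 4³ = 92
92 → 9³ + 2³ = 737
737 → 7³ + 3³ + 7³ = 713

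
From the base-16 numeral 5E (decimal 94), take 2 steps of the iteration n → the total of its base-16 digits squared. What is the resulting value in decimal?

338

94 = (5,14)_16 → 5² + 14² = 25 + 196 = 221
221 = (13,13)_16 → 13² + 13² = 169 + 169 = 338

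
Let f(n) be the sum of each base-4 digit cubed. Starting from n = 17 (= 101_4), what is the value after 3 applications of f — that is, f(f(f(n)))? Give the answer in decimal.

17 = (1,0,1)_4 → 1³ + 0³ + 1³ = 2
2 = (2)_4 → 2³ = 8
8 = (2,0)_4 → 2³ + 0³ = 8

8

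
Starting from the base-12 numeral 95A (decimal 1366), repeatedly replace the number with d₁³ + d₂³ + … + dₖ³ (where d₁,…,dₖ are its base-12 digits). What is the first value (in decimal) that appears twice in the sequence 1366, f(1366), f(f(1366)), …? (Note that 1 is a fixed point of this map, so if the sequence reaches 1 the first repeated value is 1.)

1366 = (9,5,10)_12 → 9³ + 5³ + 10³ = 729 + 125 + 1000 = 1854
1854 = (1,0,10,6)_12 → 1³ + 0³ + 10³ + 6³ = 1 + 0 + 1000 + 216 = 1217
1217 = (8,5,5)_12 → 8³ + 5³ + 5³ = 512 + 125 + 125 = 762
762 = (5,3,6)_12 → 5³ + 3³ + 6³ = 125 + 27 + 216 = 368
368 = (2,6,8)_12 → 2³ + 6³ + 8³ = 8 + 216 + 512 = 736
736 = (5,1,4)_12 → 5³ + 1³ + 4³ = 125 + 1 + 64 = 190
190 = (1,3,10)_12 → 1³ + 3³ + 10³ = 1 + 27 + 1000 = 1028
1028 = (7,1,8)_12 → 7³ + 1³ + 8³ = 343 + 1 + 512 = 856
856 = (5,11,4)_12 → 5³ + 11³ + 4³ = 125 + 1331 + 64 = 1520
1520 = (10,6,8)_12 → 10³ + 6³ + 8³ = 1000 + 216 + 512 = 1728
1728 = (1,0,0,0)_12 → 1³ + 0³ + 0³ + 0³ = 1 + 0 + 0 + 0 = 1  — reached the fixed point 1.
1 → 1, so 1 is the first repeated value.

1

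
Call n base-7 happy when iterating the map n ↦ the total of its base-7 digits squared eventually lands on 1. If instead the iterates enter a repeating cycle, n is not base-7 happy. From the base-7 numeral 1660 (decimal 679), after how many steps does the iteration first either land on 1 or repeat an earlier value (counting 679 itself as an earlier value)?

679 = (1,6,6,0)_7 → 1² + 6² + 6² + 0² = 73
73 = (1,3,3)_7 → 1² + 3² + 3² = 19
19 = (2,5)_7 → 2² + 5² = 29
29 = (4,1)_7 → 4² + 1² = 17
17 = (2,3)_7 → 2² + 3² = 13
13 = (1,6)_7 → 1² + 6² = 37
37 = (5,2)_7 → 5² + 2² = 29  — 29 repeats.
That took 7 steps.

7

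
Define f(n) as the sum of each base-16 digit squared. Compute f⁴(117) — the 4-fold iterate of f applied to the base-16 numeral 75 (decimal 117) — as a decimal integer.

17

117 = (7,5)_16 → 74
74 = (4,10)_16 → 116
116 = (7,4)_16 → 65
65 = (4,1)_16 → 17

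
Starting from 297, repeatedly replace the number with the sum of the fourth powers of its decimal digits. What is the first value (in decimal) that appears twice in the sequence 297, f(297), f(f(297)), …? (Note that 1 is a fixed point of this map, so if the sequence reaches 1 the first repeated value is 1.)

297 → 2⁴ + 9⁴ + 7⁴ = 8978
8978 → 8⁴ + 9⁴ + 7⁴ + 8⁴ = 17154
17154 → 1⁴ + 7⁴ + 1⁴ + 5⁴ + 4⁴ = 3284
3284 → 3⁴ + 2⁴ + 8⁴ + 4⁴ = 4449
4449 → 4⁴ + 4⁴ + 4⁴ + 9⁴ = 7329
7329 → 7⁴ + 3⁴ + 2⁴ + 9⁴ = 9059
9059 → 9⁴ + 0⁴ + 5⁴ + 9⁴ = 13747
13747 → 1⁴ + 3⁴ + 7⁴ + 4⁴ + 7⁴ = 5140
5140 → 5⁴ + 1⁴ + 4⁴ + 0⁴ = 882
882 → 8⁴ + 8⁴ + 2⁴ = 8208
8208 → 8⁴ + 2⁴ + 0⁴ + 8⁴ = 8208  — 8208 already appeared earlier.

8208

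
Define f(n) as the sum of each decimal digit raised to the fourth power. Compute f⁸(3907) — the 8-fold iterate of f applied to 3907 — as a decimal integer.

3907 → 3⁴ + 9⁴ + 0⁴ + 7⁴ = 9043
9043 → 9⁴ + 0⁴ + 4⁴ + 3⁴ = 6898
6898 → 6⁴ + 8⁴ + 9⁴ + 8⁴ = 16049
16049 → 1⁴ + 6⁴ + 0⁴ + 4⁴ + 9⁴ = 8114
8114 → 8⁴ + 1⁴ + 1⁴ + 4⁴ = 4354
4354 → 4⁴ + 3⁴ + 5⁴ + 4⁴ = 1218
1218 → 1⁴ + 2⁴ + 1⁴ + 8⁴ = 4114
4114 → 4⁴ + 1⁴ + 1⁴ + 4⁴ = 514

514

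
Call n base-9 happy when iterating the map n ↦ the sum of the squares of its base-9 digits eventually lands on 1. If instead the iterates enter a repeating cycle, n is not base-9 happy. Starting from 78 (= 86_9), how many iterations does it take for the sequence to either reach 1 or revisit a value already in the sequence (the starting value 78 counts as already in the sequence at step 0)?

6

78 = (8,6)_9 → 100
100 = (1,2,1)_9 → 6
6 = (6)_9 → 36
36 = (4,0)_9 → 16
16 = (1,7)_9 → 50
50 = (5,5)_9 → 50  — 50 repeats.
That took 6 steps.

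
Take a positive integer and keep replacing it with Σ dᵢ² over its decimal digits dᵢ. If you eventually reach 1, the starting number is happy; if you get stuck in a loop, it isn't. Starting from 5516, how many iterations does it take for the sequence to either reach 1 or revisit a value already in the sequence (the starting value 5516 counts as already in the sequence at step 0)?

5516 → 5² + 5² + 1² + 6² = 87
87 → 8² + 7² = 113
113 → 1² + 1² + 3² = 11
11 → 1² + 1² = 2
2 → 2² = 4
4 → 4² = 16
16 → 1² + 6² = 37
37 → 3² + 7² = 58
58 → 5² + 8² = 89
89 → 8² + 9² = 145
145 → 1² + 4² + 5² = 42
42 → 4² + 2² = 20
20 → 2² + 0² = 4  — 4 repeats.
That took 13 steps.

13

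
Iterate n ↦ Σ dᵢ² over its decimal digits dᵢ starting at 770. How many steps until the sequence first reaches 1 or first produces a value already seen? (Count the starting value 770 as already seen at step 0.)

10

770 → 7² + 7² + 0² = 49 + 49 + 0 = 98
98 → 9² + 8² = 81 + 64 = 145
145 → 1² + 4² + 5² = 1 + 16 + 25 = 42
42 → 4² + 2² = 16 + 4 = 20
20 → 2² + 0² = 4 + 0 = 4
4 → 4² = 16
16 → 1² + 6² = 1 + 36 = 37
37 → 3² + 7² = 9 + 49 = 58
58 → 5² + 8² = 25 + 64 = 89
89 → 8² + 9² = 64 + 81 = 145  — 145 repeats.
That took 10 steps.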